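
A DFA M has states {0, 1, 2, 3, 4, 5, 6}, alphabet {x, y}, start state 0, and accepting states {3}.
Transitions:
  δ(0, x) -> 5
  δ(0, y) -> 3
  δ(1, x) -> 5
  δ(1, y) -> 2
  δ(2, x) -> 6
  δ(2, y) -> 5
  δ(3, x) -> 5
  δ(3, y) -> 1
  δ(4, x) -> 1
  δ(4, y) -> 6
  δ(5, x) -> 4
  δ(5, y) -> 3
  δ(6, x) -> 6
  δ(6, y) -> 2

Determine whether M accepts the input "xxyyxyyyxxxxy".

0 --x--> 5
5 --x--> 4
4 --y--> 6
6 --y--> 2
2 --x--> 6
6 --y--> 2
2 --y--> 5
5 --y--> 3
3 --x--> 5
5 --x--> 4
4 --x--> 1
1 --x--> 5
5 --y--> 3
End in state 3, which is an accepting state.

accepted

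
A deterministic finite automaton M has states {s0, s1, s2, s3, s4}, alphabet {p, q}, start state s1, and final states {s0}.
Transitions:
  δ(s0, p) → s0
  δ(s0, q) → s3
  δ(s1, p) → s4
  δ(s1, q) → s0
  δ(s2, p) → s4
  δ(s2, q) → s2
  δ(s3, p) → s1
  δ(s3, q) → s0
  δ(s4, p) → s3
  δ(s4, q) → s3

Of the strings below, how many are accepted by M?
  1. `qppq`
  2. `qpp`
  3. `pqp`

1

`qppq`: rejected
`qpp`: accepted
`pqp`: rejected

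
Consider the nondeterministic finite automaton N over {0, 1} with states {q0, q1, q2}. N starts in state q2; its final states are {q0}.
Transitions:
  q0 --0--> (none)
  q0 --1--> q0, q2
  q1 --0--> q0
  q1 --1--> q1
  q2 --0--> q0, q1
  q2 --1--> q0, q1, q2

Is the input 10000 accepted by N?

Start: {q2}
read 1: {q0, q1, q2}
read 0: {q0, q1}
read 0: {q0}
read 0: {}
The reachable set is empty and stays empty for the remaining 1 symbol.
Reachable ∩ accepting = {} — empty.

rejected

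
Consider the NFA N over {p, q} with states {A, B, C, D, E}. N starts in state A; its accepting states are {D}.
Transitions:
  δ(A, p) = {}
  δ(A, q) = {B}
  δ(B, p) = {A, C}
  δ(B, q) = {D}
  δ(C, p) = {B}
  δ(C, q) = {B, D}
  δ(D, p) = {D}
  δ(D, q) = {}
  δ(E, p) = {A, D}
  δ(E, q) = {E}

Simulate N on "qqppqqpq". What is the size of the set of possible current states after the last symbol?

0

Start: {A}
read q: {B}
read q: {D}
read p: {D}
read p: {D}
read q: {}
The reachable set is empty and stays empty for the remaining 3 symbols.
Final reachable set {} has 0 states.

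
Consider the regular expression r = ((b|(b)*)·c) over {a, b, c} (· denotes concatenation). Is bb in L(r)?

no

No split of bb into u·v has (b|(b)*) matching u and c matching v.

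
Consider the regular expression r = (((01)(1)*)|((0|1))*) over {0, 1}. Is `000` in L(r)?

The right alternative ((0|1))* matches 000.

yes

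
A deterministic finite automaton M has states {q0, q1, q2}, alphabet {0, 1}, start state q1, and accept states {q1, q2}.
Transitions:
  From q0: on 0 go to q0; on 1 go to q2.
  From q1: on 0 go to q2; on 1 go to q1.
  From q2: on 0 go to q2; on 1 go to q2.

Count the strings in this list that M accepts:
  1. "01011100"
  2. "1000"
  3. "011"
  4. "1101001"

4

"01011100": accepted
"1000": accepted
"011": accepted
"1101001": accepted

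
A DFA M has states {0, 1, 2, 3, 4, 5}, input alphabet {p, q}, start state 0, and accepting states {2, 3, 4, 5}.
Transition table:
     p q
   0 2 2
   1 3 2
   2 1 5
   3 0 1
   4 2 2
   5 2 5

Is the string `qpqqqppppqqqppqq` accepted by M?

0 --q--> 2
2 --p--> 1
1 --q--> 2
2 --q--> 5
5 --q--> 5
5 --p--> 2
2 --p--> 1
1 --p--> 3
3 --p--> 0
0 --q--> 2
2 --q--> 5
5 --q--> 5
5 --p--> 2
2 --p--> 1
1 --q--> 2
2 --q--> 5
End in state 5, which is an accepting state.

accepted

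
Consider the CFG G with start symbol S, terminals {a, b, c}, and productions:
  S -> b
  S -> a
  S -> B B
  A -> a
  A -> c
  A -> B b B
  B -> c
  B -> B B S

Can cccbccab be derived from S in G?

S ⇒ BB ⇒ cB ⇒ cBBS ⇒ cBBSBS ⇒ ccBSBS ⇒ cccSBS ⇒ cccbBS ⇒ cccbBBSS ⇒ cccbcBSS ⇒ cccbccSS ⇒ cccbccaS ⇒ cccbccab

yes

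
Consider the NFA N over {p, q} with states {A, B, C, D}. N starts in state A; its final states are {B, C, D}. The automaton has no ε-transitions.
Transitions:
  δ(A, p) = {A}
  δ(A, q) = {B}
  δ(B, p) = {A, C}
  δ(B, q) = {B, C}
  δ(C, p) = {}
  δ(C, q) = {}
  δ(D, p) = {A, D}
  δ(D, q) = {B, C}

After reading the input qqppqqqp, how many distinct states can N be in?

Start: {A}
read q: {B}
read q: {B, C}
read p: {A, C}
read p: {A}
read q: {B}
read q: {B, C}
read q: {B, C}
read p: {A, C}
Final reachable set {A, C} has 2 states.

2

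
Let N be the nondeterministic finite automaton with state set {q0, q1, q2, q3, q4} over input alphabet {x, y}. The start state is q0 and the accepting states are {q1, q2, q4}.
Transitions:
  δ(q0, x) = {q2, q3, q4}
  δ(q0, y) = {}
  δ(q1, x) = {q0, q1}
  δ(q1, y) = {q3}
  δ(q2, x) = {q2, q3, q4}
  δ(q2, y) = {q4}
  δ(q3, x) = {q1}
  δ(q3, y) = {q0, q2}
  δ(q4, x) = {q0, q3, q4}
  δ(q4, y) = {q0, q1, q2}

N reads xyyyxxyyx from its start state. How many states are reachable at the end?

5

Start: {q0}
read x: {q2, q3, q4}
read y: {q0, q1, q2, q4}
read y: {q0, q1, q2, q3, q4}
read y: {q0, q1, q2, q3, q4}
read x: {q0, q1, q2, q3, q4}
read x: {q0, q1, q2, q3, q4}
read y: {q0, q1, q2, q3, q4}
read y: {q0, q1, q2, q3, q4}
read x: {q0, q1, q2, q3, q4}
Final reachable set {q0, q1, q2, q3, q4} has 5 states.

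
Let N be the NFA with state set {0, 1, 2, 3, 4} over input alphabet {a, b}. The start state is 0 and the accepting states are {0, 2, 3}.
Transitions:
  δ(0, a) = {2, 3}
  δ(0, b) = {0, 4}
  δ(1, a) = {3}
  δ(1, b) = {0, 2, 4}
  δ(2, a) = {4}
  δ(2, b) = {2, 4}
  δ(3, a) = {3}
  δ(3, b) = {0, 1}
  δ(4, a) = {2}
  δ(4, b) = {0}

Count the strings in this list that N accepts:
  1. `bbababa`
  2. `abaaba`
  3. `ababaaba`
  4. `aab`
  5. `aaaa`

5

`bbababa`: accepted
`abaaba`: accepted
`ababaaba`: accepted
`aab`: accepted
`aaaa`: accepted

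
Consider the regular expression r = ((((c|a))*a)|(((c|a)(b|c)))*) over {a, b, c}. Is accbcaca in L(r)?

Neither (((c|a))*a) nor (((c|a)(b|c)))* matches accbcaca.

no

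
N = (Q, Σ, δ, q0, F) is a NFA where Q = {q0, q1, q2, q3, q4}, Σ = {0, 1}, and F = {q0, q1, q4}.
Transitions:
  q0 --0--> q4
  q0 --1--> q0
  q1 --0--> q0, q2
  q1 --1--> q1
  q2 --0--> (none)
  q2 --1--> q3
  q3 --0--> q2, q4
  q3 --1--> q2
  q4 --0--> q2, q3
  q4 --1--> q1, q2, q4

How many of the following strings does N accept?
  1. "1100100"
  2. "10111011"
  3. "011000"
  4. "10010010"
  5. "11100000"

4

"1100100": rejected
"10111011": accepted
"011000": accepted
"10010010": accepted
"11100000": accepted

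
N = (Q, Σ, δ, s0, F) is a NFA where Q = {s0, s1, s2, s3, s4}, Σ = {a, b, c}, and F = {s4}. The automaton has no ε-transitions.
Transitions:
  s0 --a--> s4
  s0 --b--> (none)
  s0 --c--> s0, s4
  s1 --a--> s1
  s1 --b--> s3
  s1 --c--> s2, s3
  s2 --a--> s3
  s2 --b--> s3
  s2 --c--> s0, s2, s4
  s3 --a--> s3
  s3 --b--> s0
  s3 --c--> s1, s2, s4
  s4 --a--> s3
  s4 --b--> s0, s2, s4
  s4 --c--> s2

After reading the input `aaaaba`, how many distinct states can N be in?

Start: {s0}
read a: {s4}
read a: {s3}
read a: {s3}
read a: {s3}
read b: {s0}
read a: {s4}
Final reachable set {s4} has 1 state.

1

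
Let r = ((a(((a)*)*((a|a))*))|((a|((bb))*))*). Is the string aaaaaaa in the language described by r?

yes

The left alternative (a(((a)*)*((a|a))*)) matches aaaaaaa.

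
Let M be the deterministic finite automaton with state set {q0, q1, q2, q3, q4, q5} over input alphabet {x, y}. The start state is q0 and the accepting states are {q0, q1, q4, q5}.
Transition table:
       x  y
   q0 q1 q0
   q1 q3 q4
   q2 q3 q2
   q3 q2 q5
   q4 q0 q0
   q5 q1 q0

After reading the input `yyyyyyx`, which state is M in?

q0 --y--> q0
q0 --y--> q0
q0 --y--> q0
q0 --y--> q0
q0 --y--> q0
q0 --y--> q0
q0 --x--> q1

q1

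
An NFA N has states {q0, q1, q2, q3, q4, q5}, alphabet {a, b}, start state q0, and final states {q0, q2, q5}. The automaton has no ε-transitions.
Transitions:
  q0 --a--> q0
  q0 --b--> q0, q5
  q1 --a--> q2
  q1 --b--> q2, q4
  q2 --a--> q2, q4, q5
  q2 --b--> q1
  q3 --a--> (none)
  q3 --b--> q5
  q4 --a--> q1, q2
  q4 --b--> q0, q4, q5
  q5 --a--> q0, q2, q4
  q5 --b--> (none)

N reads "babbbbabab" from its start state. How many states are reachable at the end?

Start: {q0}
read b: {q0, q5}
read a: {q0, q2, q4}
read b: {q0, q1, q4, q5}
read b: {q0, q2, q4, q5}
read b: {q0, q1, q4, q5}
read b: {q0, q2, q4, q5}
read a: {q0, q1, q2, q4, q5}
read b: {q0, q1, q2, q4, q5}
read a: {q0, q1, q2, q4, q5}
read b: {q0, q1, q2, q4, q5}
Final reachable set {q0, q1, q2, q4, q5} has 5 states.

5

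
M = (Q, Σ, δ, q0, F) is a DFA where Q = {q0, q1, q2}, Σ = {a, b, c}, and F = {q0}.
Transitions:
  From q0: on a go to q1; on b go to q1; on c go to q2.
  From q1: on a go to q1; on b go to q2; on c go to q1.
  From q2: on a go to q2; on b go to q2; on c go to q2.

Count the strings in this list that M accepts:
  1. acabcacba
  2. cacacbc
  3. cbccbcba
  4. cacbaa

0

acabcacba: rejected
cacacbc: rejected
cbccbcba: rejected
cacbaa: rejected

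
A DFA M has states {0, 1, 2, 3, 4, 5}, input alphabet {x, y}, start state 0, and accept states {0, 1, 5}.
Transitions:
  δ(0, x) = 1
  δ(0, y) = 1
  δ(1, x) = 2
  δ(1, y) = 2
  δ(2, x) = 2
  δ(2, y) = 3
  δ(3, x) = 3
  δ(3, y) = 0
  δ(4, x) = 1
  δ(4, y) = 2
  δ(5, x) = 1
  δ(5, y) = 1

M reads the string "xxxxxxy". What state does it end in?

0 --x--> 1
1 --x--> 2
2 --x--> 2
2 --x--> 2
2 --x--> 2
2 --x--> 2
2 --y--> 3

3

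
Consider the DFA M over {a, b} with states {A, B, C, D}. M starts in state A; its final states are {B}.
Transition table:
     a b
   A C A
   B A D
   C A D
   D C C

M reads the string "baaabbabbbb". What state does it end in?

A --b--> A
A --a--> C
C --a--> A
A --a--> C
C --b--> D
D --b--> C
C --a--> A
A --b--> A
A --b--> A
A --b--> A
A --b--> A

A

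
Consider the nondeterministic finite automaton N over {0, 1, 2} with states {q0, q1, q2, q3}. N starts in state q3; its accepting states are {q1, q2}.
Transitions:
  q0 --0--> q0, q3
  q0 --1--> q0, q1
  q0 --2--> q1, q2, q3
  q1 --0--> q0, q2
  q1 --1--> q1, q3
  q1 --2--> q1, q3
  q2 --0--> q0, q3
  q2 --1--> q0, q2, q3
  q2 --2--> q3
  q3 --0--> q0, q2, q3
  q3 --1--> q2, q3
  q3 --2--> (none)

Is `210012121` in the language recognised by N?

rejected

Start: {q3}
read 2: {}
The reachable set is empty and stays empty for the remaining 8 symbols.
Reachable ∩ accepting = {} — empty.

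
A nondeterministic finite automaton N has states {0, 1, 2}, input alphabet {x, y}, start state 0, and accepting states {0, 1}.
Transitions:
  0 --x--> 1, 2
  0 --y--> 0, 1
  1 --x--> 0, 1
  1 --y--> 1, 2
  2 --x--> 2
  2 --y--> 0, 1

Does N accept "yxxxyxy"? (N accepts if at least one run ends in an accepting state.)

accepted

Start: {0}
read y: {0, 1}
read x: {0, 1, 2}
read x: {0, 1, 2}
read x: {0, 1, 2}
read y: {0, 1, 2}
read x: {0, 1, 2}
read y: {0, 1, 2}
Reachable ∩ accepting = {0, 1} — nonempty.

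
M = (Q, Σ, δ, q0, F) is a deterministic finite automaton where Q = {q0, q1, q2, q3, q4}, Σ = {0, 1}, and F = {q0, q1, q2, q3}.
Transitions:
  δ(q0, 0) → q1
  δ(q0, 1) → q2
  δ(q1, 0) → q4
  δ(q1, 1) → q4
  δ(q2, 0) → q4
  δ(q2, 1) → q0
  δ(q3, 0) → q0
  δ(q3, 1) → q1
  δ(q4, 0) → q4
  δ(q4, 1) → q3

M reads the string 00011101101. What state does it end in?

q3

q0 --0--> q1
q1 --0--> q4
q4 --0--> q4
q4 --1--> q3
q3 --1--> q1
q1 --1--> q4
q4 --0--> q4
q4 --1--> q3
q3 --1--> q1
q1 --0--> q4
q4 --1--> q3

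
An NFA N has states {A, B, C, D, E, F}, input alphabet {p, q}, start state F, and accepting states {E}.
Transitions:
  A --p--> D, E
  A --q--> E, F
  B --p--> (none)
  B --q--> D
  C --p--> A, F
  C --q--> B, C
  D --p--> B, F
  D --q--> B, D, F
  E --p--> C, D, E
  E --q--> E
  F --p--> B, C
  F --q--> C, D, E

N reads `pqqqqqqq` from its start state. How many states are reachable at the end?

Start: {F}
read p: {B, C}
read q: {B, C, D}
read q: {B, C, D, F}
read q: {B, C, D, E, F}
read q: {B, C, D, E, F}
read q: {B, C, D, E, F}
read q: {B, C, D, E, F}
read q: {B, C, D, E, F}
Final reachable set {B, C, D, E, F} has 5 states.

5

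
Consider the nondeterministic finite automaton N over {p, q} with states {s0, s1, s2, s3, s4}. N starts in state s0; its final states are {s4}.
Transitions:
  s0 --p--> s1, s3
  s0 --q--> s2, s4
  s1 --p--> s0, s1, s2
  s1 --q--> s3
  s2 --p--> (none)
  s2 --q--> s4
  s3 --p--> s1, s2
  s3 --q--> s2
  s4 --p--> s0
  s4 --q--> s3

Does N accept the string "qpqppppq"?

accepted

Start: {s0}
read q: {s2, s4}
read p: {s0}
read q: {s2, s4}
read p: {s0}
read p: {s1, s3}
read p: {s0, s1, s2}
read p: {s0, s1, s2, s3}
read q: {s2, s3, s4}
Reachable ∩ accepting = {s4} — nonempty.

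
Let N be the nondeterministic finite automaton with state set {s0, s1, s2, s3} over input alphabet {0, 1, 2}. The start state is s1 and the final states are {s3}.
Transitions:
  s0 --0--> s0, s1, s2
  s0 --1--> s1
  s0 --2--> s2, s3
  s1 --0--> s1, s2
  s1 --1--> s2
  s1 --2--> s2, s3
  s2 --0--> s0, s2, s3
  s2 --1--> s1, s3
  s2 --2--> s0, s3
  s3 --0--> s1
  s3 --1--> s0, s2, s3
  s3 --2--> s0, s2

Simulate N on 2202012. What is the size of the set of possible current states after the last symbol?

3

Start: {s1}
read 2: {s2, s3}
read 2: {s0, s2, s3}
read 0: {s0, s1, s2, s3}
read 2: {s0, s2, s3}
read 0: {s0, s1, s2, s3}
read 1: {s0, s1, s2, s3}
read 2: {s0, s2, s3}
Final reachable set {s0, s2, s3} has 3 states.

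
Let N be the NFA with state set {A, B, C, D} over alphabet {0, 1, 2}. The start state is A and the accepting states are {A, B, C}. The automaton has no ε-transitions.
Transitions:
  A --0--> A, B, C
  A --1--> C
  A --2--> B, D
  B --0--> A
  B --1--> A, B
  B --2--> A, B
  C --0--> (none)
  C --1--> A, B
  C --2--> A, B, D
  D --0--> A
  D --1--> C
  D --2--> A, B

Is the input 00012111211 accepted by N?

Start: {A}
read 0: {A, B, C}
read 0: {A, B, C}
read 0: {A, B, C}
read 1: {A, B, C}
read 2: {A, B, D}
read 1: {A, B, C}
read 1: {A, B, C}
read 1: {A, B, C}
read 2: {A, B, D}
read 1: {A, B, C}
read 1: {A, B, C}
Reachable ∩ accepting = {A, B, C} — nonempty.

accepted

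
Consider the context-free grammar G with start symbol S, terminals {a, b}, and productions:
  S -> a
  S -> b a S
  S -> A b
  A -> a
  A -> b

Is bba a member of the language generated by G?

no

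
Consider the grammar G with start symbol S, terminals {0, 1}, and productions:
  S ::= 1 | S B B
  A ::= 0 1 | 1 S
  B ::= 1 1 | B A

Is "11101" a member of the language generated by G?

no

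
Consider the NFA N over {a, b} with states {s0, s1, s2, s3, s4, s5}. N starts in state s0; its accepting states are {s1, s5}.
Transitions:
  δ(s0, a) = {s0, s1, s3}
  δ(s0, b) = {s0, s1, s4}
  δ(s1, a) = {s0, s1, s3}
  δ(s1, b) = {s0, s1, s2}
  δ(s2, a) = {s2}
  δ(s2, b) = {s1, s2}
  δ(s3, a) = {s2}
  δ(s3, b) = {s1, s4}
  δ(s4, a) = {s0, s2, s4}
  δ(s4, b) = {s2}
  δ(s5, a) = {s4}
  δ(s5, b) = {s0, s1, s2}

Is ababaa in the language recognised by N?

Start: {s0}
read a: {s0, s1, s3}
read b: {s0, s1, s2, s4}
read a: {s0, s1, s2, s3, s4}
read b: {s0, s1, s2, s4}
read a: {s0, s1, s2, s3, s4}
read a: {s0, s1, s2, s3, s4}
Reachable ∩ accepting = {s1} — nonempty.

accepted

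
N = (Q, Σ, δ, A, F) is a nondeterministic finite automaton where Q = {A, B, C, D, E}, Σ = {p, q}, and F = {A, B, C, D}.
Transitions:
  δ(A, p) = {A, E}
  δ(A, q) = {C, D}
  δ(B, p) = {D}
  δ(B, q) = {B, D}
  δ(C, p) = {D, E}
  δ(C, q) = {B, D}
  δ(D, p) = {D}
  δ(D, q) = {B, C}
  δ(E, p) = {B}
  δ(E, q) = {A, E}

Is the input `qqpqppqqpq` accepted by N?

Start: {A}
read q: {C, D}
read q: {B, C, D}
read p: {D, E}
read q: {A, B, C, E}
read p: {A, B, D, E}
read p: {A, B, D, E}
read q: {A, B, C, D, E}
read q: {A, B, C, D, E}
read p: {A, B, D, E}
read q: {A, B, C, D, E}
Reachable ∩ accepting = {A, B, C, D} — nonempty.

accepted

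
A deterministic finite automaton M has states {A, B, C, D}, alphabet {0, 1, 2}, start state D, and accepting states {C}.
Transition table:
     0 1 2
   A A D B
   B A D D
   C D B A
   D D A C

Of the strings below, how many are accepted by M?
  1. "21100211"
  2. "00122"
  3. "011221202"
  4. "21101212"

2

"21100211": rejected
"00122": rejected
"011221202": accepted
"21101212": accepted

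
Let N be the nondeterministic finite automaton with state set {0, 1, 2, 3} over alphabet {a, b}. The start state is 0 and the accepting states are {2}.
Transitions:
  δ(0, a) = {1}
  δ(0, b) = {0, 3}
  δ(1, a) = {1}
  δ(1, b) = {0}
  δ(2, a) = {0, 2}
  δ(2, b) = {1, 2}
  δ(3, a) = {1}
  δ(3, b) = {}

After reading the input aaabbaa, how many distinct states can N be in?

1

Start: {0}
read a: {1}
read a: {1}
read a: {1}
read b: {0}
read b: {0, 3}
read a: {1}
read a: {1}
Final reachable set {1} has 1 state.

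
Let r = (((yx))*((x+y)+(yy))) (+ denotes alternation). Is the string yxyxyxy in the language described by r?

Split as yxyxyx·y: ((yx))* matches yxyxyx and ((x+y)+(yy)) matches y.

yes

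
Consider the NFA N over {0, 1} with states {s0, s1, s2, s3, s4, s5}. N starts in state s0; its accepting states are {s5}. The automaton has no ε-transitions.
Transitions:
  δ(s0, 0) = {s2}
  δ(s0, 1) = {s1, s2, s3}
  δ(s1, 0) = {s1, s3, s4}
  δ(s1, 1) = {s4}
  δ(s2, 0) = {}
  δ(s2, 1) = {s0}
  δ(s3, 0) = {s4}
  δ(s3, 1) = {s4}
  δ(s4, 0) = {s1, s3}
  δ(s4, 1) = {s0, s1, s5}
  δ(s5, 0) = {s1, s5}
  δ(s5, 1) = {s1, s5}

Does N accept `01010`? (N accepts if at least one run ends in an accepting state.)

Start: {s0}
read 0: {s2}
read 1: {s0}
read 0: {s2}
read 1: {s0}
read 0: {s2}
Reachable ∩ accepting = {} — empty.

rejected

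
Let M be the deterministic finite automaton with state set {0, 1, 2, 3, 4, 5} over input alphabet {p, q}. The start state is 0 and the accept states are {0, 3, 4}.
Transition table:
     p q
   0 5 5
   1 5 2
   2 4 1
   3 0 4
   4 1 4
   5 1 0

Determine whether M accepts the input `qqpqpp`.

0 --q--> 5
5 --q--> 0
0 --p--> 5
5 --q--> 0
0 --p--> 5
5 --p--> 1
End in state 1, which is not an accepting state.

rejected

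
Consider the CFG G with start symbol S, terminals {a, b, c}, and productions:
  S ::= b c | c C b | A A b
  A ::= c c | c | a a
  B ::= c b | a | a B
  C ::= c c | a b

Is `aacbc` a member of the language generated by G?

no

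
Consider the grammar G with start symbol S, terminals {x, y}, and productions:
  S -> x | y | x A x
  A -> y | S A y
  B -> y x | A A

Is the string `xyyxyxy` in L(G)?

no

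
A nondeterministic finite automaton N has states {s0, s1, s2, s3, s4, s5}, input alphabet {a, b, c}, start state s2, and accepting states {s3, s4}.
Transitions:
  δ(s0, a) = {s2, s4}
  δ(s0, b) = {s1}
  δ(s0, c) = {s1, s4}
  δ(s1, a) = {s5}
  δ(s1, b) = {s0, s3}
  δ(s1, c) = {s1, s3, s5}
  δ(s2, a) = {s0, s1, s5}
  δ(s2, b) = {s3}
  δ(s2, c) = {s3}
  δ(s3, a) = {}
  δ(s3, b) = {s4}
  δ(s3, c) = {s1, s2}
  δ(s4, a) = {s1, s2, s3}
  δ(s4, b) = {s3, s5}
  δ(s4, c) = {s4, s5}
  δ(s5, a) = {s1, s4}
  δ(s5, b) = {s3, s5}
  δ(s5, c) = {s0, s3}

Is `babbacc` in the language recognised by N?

Start: {s2}
read b: {s3}
read a: {}
The reachable set is empty and stays empty for the remaining 5 symbols.
Reachable ∩ accepting = {} — empty.

rejected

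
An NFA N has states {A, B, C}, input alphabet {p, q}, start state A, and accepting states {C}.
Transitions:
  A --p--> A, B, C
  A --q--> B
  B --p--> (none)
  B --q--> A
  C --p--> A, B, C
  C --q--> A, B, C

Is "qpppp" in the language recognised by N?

Start: {A}
read q: {B}
read p: {}
The reachable set is empty and stays empty for the remaining 3 symbols.
Reachable ∩ accepting = {} — empty.

rejected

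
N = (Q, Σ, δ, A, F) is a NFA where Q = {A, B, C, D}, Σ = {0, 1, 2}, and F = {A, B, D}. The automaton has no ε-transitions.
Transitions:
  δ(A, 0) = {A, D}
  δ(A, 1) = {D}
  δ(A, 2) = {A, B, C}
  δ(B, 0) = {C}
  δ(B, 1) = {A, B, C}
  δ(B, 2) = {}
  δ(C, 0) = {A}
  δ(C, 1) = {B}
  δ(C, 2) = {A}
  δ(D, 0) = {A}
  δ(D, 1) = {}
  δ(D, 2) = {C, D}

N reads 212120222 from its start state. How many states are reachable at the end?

4

Start: {A}
read 2: {A, B, C}
read 1: {A, B, C, D}
read 2: {A, B, C, D}
read 1: {A, B, C, D}
read 2: {A, B, C, D}
read 0: {A, C, D}
read 2: {A, B, C, D}
read 2: {A, B, C, D}
read 2: {A, B, C, D}
Final reachable set {A, B, C, D} has 4 states.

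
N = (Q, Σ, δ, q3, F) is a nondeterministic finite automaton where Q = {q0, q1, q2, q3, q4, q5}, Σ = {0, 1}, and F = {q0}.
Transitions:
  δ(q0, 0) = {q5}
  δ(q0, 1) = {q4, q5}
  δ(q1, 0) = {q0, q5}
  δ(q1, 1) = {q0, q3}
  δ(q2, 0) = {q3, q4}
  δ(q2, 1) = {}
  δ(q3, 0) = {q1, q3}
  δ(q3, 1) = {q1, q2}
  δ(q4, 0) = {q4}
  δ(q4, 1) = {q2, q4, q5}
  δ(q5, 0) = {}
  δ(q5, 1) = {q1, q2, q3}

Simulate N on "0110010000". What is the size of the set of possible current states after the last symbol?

Start: {q3}
read 0: {q1, q3}
read 1: {q0, q1, q2, q3}
read 1: {q0, q1, q2, q3, q4, q5}
read 0: {q0, q1, q3, q4, q5}
read 0: {q0, q1, q3, q4, q5}
read 1: {q0, q1, q2, q3, q4, q5}
read 0: {q0, q1, q3, q4, q5}
read 0: {q0, q1, q3, q4, q5}
read 0: {q0, q1, q3, q4, q5}
read 0: {q0, q1, q3, q4, q5}
Final reachable set {q0, q1, q3, q4, q5} has 5 states.

5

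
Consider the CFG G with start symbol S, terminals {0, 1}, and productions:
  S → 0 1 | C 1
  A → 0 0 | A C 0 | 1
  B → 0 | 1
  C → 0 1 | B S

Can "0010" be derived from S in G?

no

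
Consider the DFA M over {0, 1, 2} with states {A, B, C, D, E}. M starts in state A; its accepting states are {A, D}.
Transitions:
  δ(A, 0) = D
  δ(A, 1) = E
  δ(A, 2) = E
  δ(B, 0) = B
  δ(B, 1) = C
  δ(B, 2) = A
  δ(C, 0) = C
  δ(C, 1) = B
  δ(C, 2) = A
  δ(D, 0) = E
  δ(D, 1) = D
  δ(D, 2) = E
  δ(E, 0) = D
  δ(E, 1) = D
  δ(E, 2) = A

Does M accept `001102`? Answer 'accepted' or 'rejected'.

A --0--> D
D --0--> E
E --1--> D
D --1--> D
D --0--> E
E --2--> A
End in state A, which is an accepting state.

accepted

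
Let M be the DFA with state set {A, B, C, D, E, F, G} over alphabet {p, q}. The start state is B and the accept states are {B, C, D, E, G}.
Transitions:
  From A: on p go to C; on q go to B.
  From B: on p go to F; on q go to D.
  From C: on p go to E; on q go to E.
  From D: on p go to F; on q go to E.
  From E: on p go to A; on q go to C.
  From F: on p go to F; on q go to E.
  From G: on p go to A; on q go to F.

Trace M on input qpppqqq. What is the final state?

E

B --q--> D
D --p--> F
F --p--> F
F --p--> F
F --q--> E
E --q--> C
C --q--> E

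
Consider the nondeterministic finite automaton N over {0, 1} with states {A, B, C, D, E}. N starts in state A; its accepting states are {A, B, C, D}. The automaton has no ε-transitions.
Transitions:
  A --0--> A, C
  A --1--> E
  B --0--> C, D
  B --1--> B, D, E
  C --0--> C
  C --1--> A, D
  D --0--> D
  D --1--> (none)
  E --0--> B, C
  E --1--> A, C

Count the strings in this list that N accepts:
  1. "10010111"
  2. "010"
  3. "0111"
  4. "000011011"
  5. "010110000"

"10010111": accepted
"010": accepted
"0111": accepted
"000011011": accepted
"010110000": accepted

5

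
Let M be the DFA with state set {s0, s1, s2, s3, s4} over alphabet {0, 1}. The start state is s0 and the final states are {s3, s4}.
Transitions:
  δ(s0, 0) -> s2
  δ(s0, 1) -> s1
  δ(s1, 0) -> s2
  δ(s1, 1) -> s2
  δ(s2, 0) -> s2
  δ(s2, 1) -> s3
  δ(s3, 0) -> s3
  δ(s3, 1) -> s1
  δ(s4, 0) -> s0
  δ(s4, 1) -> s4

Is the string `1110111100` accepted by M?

rejected

s0 --1--> s1
s1 --1--> s2
s2 --1--> s3
s3 --0--> s3
s3 --1--> s1
s1 --1--> s2
s2 --1--> s3
s3 --1--> s1
s1 --0--> s2
s2 --0--> s2
End in state s2, which is not an accepting state.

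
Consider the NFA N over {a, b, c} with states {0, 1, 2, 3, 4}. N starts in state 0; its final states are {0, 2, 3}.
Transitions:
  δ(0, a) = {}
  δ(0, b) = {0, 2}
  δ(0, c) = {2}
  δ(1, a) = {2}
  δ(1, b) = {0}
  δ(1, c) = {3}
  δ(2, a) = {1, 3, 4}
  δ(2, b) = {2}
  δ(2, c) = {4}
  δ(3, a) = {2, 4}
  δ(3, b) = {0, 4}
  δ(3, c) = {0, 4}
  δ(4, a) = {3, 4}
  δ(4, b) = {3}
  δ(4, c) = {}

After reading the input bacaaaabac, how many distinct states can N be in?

3

Start: {0}
read b: {0, 2}
read a: {1, 3, 4}
read c: {0, 3, 4}
read a: {2, 3, 4}
read a: {1, 2, 3, 4}
read a: {1, 2, 3, 4}
read a: {1, 2, 3, 4}
read b: {0, 2, 3, 4}
read a: {1, 2, 3, 4}
read c: {0, 3, 4}
Final reachable set {0, 3, 4} has 3 states.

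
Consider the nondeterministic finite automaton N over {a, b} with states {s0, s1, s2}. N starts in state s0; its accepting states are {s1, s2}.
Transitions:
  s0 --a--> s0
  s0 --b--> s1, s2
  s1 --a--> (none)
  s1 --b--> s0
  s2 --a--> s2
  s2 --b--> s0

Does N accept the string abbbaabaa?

Start: {s0}
read a: {s0}
read b: {s1, s2}
read b: {s0}
read b: {s1, s2}
read a: {s2}
read a: {s2}
read b: {s0}
read a: {s0}
read a: {s0}
Reachable ∩ accepting = {} — empty.

rejected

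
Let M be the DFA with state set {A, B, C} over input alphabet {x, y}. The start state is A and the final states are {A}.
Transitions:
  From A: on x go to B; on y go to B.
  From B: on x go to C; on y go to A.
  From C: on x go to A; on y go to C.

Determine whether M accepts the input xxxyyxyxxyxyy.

accepted

A --x--> B
B --x--> C
C --x--> A
A --y--> B
B --y--> A
A --x--> B
B --y--> A
A --x--> B
B --x--> C
C --y--> C
C --x--> A
A --y--> B
B --y--> A
End in state A, which is an accepting state.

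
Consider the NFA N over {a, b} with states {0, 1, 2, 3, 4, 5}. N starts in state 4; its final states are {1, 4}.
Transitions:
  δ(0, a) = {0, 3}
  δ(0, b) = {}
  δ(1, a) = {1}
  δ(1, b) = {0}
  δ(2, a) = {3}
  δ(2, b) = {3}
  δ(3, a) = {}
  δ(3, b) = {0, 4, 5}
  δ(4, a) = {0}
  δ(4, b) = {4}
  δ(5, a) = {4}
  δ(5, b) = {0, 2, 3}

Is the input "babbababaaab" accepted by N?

rejected

Start: {4}
read b: {4}
read a: {0}
read b: {}
The reachable set is empty and stays empty for the remaining 9 symbols.
Reachable ∩ accepting = {} — empty.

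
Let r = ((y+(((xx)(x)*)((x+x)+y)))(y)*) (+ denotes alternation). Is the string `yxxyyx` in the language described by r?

No split of yxxyyx into u·v has (y+(((xx)(x)*)((x+x)+y))) matching u and (y)* matching v.

no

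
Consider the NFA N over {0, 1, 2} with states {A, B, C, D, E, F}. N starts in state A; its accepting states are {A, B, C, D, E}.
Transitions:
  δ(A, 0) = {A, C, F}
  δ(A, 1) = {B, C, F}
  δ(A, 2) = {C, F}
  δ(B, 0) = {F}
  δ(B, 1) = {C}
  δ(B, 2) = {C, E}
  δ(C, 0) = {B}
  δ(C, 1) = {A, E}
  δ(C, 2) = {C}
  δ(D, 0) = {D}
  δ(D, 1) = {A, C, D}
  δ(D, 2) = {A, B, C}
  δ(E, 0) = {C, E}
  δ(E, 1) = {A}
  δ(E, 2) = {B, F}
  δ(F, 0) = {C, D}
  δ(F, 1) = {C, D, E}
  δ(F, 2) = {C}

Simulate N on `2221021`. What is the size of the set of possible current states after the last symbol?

4

Start: {A}
read 2: {C, F}
read 2: {C}
read 2: {C}
read 1: {A, E}
read 0: {A, C, E, F}
read 2: {B, C, F}
read 1: {A, C, D, E}
Final reachable set {A, C, D, E} has 4 states.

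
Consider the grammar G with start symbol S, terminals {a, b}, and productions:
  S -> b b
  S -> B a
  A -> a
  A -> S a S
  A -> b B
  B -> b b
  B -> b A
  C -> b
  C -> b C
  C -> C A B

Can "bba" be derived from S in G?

yes

S ⇒ Ba ⇒ bba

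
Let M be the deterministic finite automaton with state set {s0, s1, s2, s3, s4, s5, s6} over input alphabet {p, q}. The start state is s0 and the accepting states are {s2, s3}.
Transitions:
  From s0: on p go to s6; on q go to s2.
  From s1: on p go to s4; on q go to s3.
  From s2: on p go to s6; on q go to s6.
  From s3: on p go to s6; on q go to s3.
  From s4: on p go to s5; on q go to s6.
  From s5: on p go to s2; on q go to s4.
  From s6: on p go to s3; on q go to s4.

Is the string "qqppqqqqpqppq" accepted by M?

s0 --q--> s2
s2 --q--> s6
s6 --p--> s3
s3 --p--> s6
s6 --q--> s4
s4 --q--> s6
s6 --q--> s4
s4 --q--> s6
s6 --p--> s3
s3 --q--> s3
s3 --p--> s6
s6 --p--> s3
s3 --q--> s3
End in state s3, which is an accepting state.

accepted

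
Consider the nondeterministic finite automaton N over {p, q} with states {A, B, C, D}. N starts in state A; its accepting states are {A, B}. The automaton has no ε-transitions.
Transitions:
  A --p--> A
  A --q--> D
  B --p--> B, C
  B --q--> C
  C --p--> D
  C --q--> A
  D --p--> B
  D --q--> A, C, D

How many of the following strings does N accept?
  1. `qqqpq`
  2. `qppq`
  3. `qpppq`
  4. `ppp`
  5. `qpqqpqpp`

`qqqpq`: accepted
`qppq`: accepted
`qpppq`: accepted
`ppp`: accepted
`qpqqpqpp`: accepted

5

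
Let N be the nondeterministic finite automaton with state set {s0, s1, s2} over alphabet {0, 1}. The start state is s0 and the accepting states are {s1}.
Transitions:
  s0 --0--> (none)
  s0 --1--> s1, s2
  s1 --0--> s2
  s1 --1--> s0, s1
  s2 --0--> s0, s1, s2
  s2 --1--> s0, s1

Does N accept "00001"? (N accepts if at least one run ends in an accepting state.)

Start: {s0}
read 0: {}
The reachable set is empty and stays empty for the remaining 4 symbols.
Reachable ∩ accepting = {} — empty.

rejected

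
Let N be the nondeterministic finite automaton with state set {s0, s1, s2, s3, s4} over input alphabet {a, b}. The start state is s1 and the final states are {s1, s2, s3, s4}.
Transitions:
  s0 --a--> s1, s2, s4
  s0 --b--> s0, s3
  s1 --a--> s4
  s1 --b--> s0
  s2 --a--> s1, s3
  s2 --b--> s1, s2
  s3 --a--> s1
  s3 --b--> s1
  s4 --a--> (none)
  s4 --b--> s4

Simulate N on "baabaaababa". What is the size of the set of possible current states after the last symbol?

4

Start: {s1}
read b: {s0}
read a: {s1, s2, s4}
read a: {s1, s3, s4}
read b: {s0, s1, s4}
read a: {s1, s2, s4}
read a: {s1, s3, s4}
read a: {s1, s4}
read b: {s0, s4}
read a: {s1, s2, s4}
read b: {s0, s1, s2, s4}
read a: {s1, s2, s3, s4}
Final reachable set {s1, s2, s3, s4} has 4 states.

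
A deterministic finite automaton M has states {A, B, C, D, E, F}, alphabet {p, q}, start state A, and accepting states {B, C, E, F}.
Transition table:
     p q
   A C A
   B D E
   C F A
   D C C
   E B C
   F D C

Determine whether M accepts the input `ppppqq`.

A --p--> C
C --p--> F
F --p--> D
D --p--> C
C --q--> A
A --q--> A
End in state A, which is not an accepting state.

rejected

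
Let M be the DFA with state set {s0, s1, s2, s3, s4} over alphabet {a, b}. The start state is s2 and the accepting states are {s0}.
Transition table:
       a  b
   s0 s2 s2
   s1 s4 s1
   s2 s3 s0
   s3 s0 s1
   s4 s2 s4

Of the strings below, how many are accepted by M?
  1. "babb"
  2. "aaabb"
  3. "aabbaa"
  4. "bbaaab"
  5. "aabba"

1

"babb": rejected
"aaabb": rejected
"aabbaa": rejected
"bbaaab": accepted
"aabba": rejected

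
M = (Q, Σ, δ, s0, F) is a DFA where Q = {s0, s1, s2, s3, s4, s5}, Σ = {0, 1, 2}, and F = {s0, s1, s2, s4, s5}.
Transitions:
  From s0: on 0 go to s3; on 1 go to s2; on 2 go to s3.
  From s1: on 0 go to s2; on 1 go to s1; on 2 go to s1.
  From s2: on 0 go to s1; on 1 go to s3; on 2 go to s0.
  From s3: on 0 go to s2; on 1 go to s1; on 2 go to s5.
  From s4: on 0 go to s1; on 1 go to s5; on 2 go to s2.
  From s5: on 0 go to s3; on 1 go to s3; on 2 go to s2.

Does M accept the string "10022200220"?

accepted

s0 --1--> s2
s2 --0--> s1
s1 --0--> s2
s2 --2--> s0
s0 --2--> s3
s3 --2--> s5
s5 --0--> s3
s3 --0--> s2
s2 --2--> s0
s0 --2--> s3
s3 --0--> s2
End in state s2, which is an accepting state.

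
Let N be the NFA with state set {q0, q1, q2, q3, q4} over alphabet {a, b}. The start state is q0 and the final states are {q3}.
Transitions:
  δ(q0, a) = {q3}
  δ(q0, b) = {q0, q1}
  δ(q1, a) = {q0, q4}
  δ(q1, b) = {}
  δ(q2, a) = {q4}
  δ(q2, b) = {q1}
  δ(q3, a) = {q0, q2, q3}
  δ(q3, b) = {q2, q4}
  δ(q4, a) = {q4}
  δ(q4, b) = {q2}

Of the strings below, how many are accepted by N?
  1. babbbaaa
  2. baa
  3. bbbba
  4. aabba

4

babbbaaa: accepted
baa: accepted
bbbba: accepted
aabba: accepted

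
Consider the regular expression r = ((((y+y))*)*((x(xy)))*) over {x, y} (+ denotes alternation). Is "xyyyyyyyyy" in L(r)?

no

No split of xyyyyyyyyy into u·v has (((y+y))*)* matching u and ((x(xy)))* matching v.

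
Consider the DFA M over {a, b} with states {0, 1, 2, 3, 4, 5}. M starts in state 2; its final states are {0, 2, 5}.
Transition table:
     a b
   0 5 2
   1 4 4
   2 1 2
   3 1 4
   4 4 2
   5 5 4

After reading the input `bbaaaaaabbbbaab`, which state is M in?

2

2 --b--> 2
2 --b--> 2
2 --a--> 1
1 --a--> 4
4 --a--> 4
4 --a--> 4
4 --a--> 4
4 --a--> 4
4 --b--> 2
2 --b--> 2
2 --b--> 2
2 --b--> 2
2 --a--> 1
1 --a--> 4
4 --b--> 2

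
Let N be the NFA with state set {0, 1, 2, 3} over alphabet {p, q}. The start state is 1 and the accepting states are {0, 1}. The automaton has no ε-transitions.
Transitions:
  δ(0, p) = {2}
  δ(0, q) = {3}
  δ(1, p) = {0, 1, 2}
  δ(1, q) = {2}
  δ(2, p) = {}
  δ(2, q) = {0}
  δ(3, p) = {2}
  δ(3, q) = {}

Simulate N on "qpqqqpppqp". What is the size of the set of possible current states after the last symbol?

Start: {1}
read q: {2}
read p: {}
The reachable set is empty and stays empty for the remaining 8 symbols.
Final reachable set {} has 0 states.

0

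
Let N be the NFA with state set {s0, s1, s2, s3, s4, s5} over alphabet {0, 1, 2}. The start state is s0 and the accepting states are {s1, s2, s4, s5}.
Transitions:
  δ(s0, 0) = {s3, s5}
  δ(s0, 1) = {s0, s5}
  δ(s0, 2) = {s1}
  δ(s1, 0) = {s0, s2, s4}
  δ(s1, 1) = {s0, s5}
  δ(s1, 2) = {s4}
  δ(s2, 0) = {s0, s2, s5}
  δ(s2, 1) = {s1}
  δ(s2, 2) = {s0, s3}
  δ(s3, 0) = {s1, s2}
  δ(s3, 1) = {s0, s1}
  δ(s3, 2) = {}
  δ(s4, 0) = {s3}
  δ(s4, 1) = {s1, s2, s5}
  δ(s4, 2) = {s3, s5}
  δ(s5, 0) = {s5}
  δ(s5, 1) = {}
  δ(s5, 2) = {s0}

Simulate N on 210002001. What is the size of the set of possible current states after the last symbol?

4

Start: {s0}
read 2: {s1}
read 1: {s0, s5}
read 0: {s3, s5}
read 0: {s1, s2, s5}
read 0: {s0, s2, s4, s5}
read 2: {s0, s1, s3, s5}
read 0: {s0, s1, s2, s3, s4, s5}
read 0: {s0, s1, s2, s3, s4, s5}
read 1: {s0, s1, s2, s5}
Final reachable set {s0, s1, s2, s5} has 4 states.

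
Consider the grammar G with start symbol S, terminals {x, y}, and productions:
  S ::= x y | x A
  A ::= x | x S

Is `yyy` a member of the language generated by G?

no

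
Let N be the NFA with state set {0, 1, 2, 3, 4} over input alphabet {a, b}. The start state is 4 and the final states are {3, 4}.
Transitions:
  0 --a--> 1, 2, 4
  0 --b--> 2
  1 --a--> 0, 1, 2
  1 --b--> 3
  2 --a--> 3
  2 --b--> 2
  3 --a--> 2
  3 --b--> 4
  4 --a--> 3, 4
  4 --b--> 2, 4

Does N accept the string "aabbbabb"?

Start: {4}
read a: {3, 4}
read a: {2, 3, 4}
read b: {2, 4}
read b: {2, 4}
read b: {2, 4}
read a: {3, 4}
read b: {2, 4}
read b: {2, 4}
Reachable ∩ accepting = {4} — nonempty.

accepted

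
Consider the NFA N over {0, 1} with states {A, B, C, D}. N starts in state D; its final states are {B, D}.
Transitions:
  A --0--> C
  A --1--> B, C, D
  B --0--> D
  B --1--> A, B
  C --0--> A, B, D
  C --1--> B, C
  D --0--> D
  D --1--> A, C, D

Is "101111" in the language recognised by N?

Start: {D}
read 1: {A, C, D}
read 0: {A, B, C, D}
read 1: {A, B, C, D}
read 1: {A, B, C, D}
read 1: {A, B, C, D}
read 1: {A, B, C, D}
Reachable ∩ accepting = {B, D} — nonempty.

accepted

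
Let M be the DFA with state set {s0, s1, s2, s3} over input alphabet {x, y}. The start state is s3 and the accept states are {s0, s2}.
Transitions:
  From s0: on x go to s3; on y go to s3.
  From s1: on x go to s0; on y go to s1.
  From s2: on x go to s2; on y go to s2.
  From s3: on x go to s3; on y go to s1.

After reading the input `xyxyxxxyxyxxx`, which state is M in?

s3 --x--> s3
s3 --y--> s1
s1 --x--> s0
s0 --y--> s3
s3 --x--> s3
s3 --x--> s3
s3 --x--> s3
s3 --y--> s1
s1 --x--> s0
s0 --y--> s3
s3 --x--> s3
s3 --x--> s3
s3 --x--> s3

s3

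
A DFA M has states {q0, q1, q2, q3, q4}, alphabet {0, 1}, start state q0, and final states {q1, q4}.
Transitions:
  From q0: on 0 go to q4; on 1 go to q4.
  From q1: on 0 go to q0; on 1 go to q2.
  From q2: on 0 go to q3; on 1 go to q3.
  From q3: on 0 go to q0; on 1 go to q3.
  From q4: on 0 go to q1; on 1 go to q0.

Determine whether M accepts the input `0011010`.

q0 --0--> q4
q4 --0--> q1
q1 --1--> q2
q2 --1--> q3
q3 --0--> q0
q0 --1--> q4
q4 --0--> q1
End in state q1, which is an accepting state.

accepted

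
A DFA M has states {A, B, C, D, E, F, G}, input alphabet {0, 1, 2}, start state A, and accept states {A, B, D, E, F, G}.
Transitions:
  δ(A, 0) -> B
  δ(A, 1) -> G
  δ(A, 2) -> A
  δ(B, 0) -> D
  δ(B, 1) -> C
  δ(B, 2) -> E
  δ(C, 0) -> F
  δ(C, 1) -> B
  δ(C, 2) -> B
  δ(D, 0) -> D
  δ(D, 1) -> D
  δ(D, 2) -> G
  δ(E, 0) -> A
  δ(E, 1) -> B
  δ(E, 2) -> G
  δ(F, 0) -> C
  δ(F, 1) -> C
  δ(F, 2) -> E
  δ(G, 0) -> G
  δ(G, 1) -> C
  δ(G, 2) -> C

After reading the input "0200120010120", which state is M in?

A --0--> B
B --2--> E
E --0--> A
A --0--> B
B --1--> C
C --2--> B
B --0--> D
D --0--> D
D --1--> D
D --0--> D
D --1--> D
D --2--> G
G --0--> G

G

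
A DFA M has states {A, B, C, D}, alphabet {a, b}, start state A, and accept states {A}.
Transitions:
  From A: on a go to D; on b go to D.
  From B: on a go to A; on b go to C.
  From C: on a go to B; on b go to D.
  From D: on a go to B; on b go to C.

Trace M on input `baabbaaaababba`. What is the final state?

B

A --b--> D
D --a--> B
B --a--> A
A --b--> D
D --b--> C
C --a--> B
B --a--> A
A --a--> D
D --a--> B
B --b--> C
C --a--> B
B --b--> C
C --b--> D
D --a--> B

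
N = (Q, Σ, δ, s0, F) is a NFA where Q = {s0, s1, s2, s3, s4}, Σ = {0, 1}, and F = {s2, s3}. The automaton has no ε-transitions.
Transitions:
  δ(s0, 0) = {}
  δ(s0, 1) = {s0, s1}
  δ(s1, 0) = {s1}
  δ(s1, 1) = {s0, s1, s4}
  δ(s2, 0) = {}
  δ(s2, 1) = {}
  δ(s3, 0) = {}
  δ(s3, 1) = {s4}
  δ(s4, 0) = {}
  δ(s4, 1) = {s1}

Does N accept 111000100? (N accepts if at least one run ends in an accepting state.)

Start: {s0}
read 1: {s0, s1}
read 1: {s0, s1, s4}
read 1: {s0, s1, s4}
read 0: {s1}
read 0: {s1}
read 0: {s1}
read 1: {s0, s1, s4}
read 0: {s1}
read 0: {s1}
Reachable ∩ accepting = {} — empty.

rejected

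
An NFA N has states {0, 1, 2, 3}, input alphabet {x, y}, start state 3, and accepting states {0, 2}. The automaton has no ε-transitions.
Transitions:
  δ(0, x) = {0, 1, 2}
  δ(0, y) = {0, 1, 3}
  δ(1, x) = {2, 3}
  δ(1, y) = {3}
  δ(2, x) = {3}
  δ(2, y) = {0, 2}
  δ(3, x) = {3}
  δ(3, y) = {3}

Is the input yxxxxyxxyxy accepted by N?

rejected

Start: {3}
read y: {3}
read x: {3}
read x: {3}
read x: {3}
read x: {3}
read y: {3}
read x: {3}
read x: {3}
read y: {3}
read x: {3}
read y: {3}
Reachable ∩ accepting = {} — empty.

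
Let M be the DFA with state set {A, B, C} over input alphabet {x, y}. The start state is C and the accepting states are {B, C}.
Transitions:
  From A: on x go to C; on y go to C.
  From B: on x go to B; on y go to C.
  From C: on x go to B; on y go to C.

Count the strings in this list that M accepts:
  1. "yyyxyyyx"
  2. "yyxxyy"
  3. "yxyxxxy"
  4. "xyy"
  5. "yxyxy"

5

"yyyxyyyx": accepted
"yyxxyy": accepted
"yxyxxxy": accepted
"xyy": accepted
"yxyxy": accepted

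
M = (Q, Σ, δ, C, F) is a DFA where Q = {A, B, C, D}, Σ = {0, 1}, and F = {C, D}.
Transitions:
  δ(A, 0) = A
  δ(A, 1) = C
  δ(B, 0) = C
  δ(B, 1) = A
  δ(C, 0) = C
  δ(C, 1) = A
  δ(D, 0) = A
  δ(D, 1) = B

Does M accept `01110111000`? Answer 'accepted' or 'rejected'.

C --0--> C
C --1--> A
A --1--> C
C --1--> A
A --0--> A
A --1--> C
C --1--> A
A --1--> C
C --0--> C
C --0--> C
C --0--> C
End in state C, which is an accepting state.

accepted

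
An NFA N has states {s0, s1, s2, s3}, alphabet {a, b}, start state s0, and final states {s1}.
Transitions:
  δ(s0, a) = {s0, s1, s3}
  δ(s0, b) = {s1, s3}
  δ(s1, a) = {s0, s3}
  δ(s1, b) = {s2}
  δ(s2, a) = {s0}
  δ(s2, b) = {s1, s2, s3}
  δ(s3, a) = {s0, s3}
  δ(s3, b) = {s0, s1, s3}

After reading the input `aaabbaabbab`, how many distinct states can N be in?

Start: {s0}
read a: {s0, s1, s3}
read a: {s0, s1, s3}
read a: {s0, s1, s3}
read b: {s0, s1, s2, s3}
read b: {s0, s1, s2, s3}
read a: {s0, s1, s3}
read a: {s0, s1, s3}
read b: {s0, s1, s2, s3}
read b: {s0, s1, s2, s3}
read a: {s0, s1, s3}
read b: {s0, s1, s2, s3}
Final reachable set {s0, s1, s2, s3} has 4 states.

4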